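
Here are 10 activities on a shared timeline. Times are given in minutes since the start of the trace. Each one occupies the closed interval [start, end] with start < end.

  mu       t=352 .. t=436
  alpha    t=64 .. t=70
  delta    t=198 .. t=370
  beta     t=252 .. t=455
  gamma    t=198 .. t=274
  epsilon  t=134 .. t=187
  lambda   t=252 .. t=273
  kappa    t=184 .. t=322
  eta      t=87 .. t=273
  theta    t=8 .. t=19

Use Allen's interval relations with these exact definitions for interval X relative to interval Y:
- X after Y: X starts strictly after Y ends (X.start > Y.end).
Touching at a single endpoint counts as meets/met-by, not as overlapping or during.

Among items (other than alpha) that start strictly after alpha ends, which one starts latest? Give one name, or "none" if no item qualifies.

Target alpha = [t=64, t=70].
beta [t=252, t=455] → after → candidate.
delta [t=198, t=370] → after → candidate.
epsilon [t=134, t=187] → after → candidate.
eta [t=87, t=273] → after → candidate.
gamma [t=198, t=274] → after → candidate.
kappa [t=184, t=322] → after → candidate.
lambda [t=252, t=273] → after → candidate.
mu [t=352, t=436] → after → candidate.
theta [t=8, t=19] → before → excluded.
Among candidates, latest start is t=352 → mu.

mu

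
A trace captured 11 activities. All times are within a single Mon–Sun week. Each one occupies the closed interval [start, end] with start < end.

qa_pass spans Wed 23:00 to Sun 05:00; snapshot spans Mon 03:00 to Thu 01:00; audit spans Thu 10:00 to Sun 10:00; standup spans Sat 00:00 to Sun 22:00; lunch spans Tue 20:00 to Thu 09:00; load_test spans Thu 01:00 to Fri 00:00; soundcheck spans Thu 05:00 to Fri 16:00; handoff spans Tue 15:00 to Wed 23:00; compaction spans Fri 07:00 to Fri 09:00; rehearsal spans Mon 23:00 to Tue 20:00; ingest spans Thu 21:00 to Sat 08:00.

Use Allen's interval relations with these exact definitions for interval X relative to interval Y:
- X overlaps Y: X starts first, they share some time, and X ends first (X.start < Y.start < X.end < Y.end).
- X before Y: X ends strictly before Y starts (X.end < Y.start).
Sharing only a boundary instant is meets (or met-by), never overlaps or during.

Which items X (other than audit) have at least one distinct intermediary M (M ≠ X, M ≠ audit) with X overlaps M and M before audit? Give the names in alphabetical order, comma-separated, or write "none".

Target audit = [Thu 10:00, Sun 10:00].
Intermediaries M with M before audit: handoff, lunch, rehearsal, snapshot.
Via handoff — items with X overlaps handoff: rehearsal.
Via lunch — items with X overlaps lunch: handoff, snapshot.
Via rehearsal — items with X overlaps rehearsal: none.
Via snapshot — items with X overlaps snapshot: none.
Union: handoff, rehearsal, snapshot.

handoff, rehearsal, snapshot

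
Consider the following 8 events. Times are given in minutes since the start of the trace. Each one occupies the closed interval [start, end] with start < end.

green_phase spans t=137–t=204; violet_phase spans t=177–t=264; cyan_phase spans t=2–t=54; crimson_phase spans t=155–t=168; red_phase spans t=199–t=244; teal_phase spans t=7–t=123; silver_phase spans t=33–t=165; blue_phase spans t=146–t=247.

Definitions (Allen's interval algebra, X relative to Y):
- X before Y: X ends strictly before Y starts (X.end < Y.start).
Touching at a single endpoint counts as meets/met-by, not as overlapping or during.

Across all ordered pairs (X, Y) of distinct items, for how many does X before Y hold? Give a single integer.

14

Checking all 56 ordered pairs for relation 'before'; matching pairs in alphabetical order:
(crimson_phase, red_phase): crimson_phase before red_phase ✓
(crimson_phase, violet_phase): crimson_phase before violet_phase ✓
(cyan_phase, blue_phase): cyan_phase before blue_phase ✓
(cyan_phase, crimson_phase): cyan_phase before crimson_phase ✓
(cyan_phase, green_phase): cyan_phase before green_phase ✓
(cyan_phase, red_phase): cyan_phase before red_phase ✓
(cyan_phase, violet_phase): cyan_phase before violet_phase ✓
(silver_phase, red_phase): silver_phase before red_phase ✓
(silver_phase, violet_phase): silver_phase before violet_phase ✓
(teal_phase, blue_phase): teal_phase before blue_phase ✓
(teal_phase, crimson_phase): teal_phase before crimson_phase ✓
(teal_phase, green_phase): teal_phase before green_phase ✓
(teal_phase, red_phase): teal_phase before red_phase ✓
(teal_phase, violet_phase): teal_phase before violet_phase ✓
Count: 14.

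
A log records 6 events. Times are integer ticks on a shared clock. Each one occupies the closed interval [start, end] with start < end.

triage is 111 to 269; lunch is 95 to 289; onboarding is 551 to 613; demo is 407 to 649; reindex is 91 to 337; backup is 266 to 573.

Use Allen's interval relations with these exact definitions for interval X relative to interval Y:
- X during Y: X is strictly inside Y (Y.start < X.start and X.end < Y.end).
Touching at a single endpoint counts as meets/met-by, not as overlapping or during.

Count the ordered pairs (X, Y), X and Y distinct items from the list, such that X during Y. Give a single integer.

4

Checking all 30 ordered pairs for relation 'during'; matching pairs in alphabetical order:
(lunch, reindex): lunch during reindex ✓
(onboarding, demo): onboarding during demo ✓
(triage, lunch): triage during lunch ✓
(triage, reindex): triage during reindex ✓
Count: 4.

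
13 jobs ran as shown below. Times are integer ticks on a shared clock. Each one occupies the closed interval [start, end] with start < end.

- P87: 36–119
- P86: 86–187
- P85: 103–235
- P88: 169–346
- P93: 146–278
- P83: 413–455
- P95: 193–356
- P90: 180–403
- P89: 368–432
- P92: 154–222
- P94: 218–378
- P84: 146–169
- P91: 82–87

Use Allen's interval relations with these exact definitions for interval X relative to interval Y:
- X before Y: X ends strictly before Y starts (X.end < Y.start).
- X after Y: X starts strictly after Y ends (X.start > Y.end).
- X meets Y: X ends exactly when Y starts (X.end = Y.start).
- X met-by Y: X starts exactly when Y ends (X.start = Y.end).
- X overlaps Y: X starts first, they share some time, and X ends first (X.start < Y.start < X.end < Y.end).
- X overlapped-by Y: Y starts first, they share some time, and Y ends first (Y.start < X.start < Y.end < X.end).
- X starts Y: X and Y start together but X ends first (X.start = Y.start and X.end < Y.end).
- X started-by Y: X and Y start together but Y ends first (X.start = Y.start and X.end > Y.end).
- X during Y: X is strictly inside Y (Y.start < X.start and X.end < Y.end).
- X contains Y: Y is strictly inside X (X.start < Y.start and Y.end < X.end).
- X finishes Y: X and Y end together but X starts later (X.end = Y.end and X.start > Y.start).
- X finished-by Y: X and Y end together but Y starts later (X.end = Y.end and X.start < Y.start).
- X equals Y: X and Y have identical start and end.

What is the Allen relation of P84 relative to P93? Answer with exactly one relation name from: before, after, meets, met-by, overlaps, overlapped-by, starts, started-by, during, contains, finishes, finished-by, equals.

starts

P84 = [146, 169]; P93 = [146, 278].
Compare endpoints: P84.start = P93.start, P84.start < P93.end, P84.end > P93.start, P84.end < P93.end.
That pattern is 'starts'.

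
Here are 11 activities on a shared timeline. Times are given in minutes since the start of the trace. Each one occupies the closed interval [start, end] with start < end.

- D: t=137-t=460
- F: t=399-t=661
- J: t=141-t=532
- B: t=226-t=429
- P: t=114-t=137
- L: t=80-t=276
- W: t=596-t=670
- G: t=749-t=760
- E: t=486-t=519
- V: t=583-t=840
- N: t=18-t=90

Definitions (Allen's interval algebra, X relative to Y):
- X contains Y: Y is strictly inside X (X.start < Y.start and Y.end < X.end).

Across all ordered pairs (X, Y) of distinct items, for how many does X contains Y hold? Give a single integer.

7

Checking all 110 ordered pairs for relation 'contains'; matching pairs in alphabetical order:
(D, B): D contains B ✓
(F, E): F contains E ✓
(J, B): J contains B ✓
(J, E): J contains E ✓
(L, P): L contains P ✓
(V, G): V contains G ✓
(V, W): V contains W ✓
Count: 7.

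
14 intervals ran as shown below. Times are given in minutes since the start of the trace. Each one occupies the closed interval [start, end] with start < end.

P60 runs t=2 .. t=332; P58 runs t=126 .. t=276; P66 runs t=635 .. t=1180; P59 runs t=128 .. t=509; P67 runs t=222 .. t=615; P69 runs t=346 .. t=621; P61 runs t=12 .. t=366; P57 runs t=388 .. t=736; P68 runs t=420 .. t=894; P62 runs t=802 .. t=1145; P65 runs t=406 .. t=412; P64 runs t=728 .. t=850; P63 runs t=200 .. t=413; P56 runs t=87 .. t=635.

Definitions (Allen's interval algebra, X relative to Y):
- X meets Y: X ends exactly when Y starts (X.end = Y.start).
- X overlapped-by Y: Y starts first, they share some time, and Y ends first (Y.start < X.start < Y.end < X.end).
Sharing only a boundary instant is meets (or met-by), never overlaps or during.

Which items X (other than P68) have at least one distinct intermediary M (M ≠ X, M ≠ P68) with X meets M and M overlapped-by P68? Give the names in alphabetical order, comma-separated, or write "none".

P56

Target P68 = [t=420, t=894].
Intermediaries M with M overlapped-by P68: P62, P66.
Via P62 — items with X meets P62: none.
Via P66 — items with X meets P66: P56.
Union: P56.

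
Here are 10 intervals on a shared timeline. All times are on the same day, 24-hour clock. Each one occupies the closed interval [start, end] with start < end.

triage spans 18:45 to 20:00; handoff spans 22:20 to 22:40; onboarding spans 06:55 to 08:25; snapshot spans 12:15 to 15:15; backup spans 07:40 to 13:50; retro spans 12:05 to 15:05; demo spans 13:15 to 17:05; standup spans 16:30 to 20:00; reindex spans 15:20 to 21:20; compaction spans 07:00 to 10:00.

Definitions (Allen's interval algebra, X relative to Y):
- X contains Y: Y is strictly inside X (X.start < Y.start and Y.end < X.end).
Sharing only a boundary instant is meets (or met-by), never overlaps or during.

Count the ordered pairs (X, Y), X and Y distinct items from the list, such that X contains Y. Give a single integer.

2

Checking all 90 ordered pairs for relation 'contains'; matching pairs in alphabetical order:
(reindex, standup): reindex contains standup ✓
(reindex, triage): reindex contains triage ✓
Count: 2.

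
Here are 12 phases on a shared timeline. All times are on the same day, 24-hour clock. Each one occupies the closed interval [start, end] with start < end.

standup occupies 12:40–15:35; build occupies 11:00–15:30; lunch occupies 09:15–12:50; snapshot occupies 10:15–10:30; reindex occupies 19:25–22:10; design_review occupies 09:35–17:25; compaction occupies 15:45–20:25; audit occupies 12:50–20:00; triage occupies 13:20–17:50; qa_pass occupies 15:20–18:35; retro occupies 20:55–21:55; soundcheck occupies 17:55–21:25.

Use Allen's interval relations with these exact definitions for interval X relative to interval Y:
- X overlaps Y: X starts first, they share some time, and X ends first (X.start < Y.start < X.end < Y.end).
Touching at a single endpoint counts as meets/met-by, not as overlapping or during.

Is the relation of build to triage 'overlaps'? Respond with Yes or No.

Yes

build = [11:00, 15:30], triage = [13:20, 17:50].
Actual relation of build to triage: overlaps.
Asked whether 'overlaps' holds → Yes.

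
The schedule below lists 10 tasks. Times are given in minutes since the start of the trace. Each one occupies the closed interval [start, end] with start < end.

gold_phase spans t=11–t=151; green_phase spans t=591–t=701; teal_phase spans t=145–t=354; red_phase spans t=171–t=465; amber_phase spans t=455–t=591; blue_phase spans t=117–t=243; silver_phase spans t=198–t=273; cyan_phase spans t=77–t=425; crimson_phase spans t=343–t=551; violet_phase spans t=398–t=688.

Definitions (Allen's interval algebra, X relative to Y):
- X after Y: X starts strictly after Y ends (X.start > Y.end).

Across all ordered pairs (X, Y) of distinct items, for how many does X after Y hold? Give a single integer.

21

Checking all 90 ordered pairs for relation 'after'; matching pairs in alphabetical order:
(amber_phase, blue_phase): amber_phase after blue_phase ✓
(amber_phase, cyan_phase): amber_phase after cyan_phase ✓
(amber_phase, gold_phase): amber_phase after gold_phase ✓
(amber_phase, silver_phase): amber_phase after silver_phase ✓
(amber_phase, teal_phase): amber_phase after teal_phase ✓
(crimson_phase, blue_phase): crimson_phase after blue_phase ✓
(crimson_phase, gold_phase): crimson_phase after gold_phase ✓
(crimson_phase, silver_phase): crimson_phase after silver_phase ✓
(green_phase, blue_phase): green_phase after blue_phase ✓
(green_phase, crimson_phase): green_phase after crimson_phase ✓
(green_phase, cyan_phase): green_phase after cyan_phase ✓
(green_phase, gold_phase): green_phase after gold_phase ✓
(green_phase, red_phase): green_phase after red_phase ✓
(green_phase, silver_phase): green_phase after silver_phase ✓
(green_phase, teal_phase): green_phase after teal_phase ✓
(red_phase, gold_phase): red_phase after gold_phase ✓
(silver_phase, gold_phase): silver_phase after gold_phase ✓
(violet_phase, blue_phase): violet_phase after blue_phase ✓
(violet_phase, gold_phase): violet_phase after gold_phase ✓
(violet_phase, silver_phase): violet_phase after silver_phase ✓
(violet_phase, teal_phase): violet_phase after teal_phase ✓
Count: 21.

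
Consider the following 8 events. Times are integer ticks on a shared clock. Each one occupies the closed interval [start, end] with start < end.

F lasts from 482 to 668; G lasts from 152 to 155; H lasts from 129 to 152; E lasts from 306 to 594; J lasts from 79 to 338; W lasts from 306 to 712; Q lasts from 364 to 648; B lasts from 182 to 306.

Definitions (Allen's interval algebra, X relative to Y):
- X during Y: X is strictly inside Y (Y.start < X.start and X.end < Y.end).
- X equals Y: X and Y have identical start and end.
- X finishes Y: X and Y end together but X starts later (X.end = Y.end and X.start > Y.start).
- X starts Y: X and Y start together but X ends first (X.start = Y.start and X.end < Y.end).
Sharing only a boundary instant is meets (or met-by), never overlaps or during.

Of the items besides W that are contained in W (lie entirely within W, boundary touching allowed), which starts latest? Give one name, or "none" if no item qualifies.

Target W = [306, 712].
B [182, 306] → meets → excluded.
E [306, 594] → starts → candidate.
F [482, 668] → during → candidate.
G [152, 155] → before → excluded.
H [129, 152] → before → excluded.
J [79, 338] → overlaps → excluded.
Q [364, 648] → during → candidate.
Among candidates, latest start is 482 → F.

F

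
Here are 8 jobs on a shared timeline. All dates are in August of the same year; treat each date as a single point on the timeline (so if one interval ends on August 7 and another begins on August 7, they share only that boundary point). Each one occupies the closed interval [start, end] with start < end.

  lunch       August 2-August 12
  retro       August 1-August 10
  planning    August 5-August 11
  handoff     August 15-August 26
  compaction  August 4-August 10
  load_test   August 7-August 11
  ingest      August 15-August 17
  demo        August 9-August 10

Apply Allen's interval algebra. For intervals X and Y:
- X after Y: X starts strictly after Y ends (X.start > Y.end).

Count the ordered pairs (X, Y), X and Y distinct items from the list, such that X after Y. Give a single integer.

12

Checking all 56 ordered pairs for relation 'after'; matching pairs in alphabetical order:
(handoff, compaction): handoff after compaction ✓
(handoff, demo): handoff after demo ✓
(handoff, load_test): handoff after load_test ✓
(handoff, lunch): handoff after lunch ✓
(handoff, planning): handoff after planning ✓
(handoff, retro): handoff after retro ✓
(ingest, compaction): ingest after compaction ✓
(ingest, demo): ingest after demo ✓
(ingest, load_test): ingest after load_test ✓
(ingest, lunch): ingest after lunch ✓
(ingest, planning): ingest after planning ✓
(ingest, retro): ingest after retro ✓
Count: 12.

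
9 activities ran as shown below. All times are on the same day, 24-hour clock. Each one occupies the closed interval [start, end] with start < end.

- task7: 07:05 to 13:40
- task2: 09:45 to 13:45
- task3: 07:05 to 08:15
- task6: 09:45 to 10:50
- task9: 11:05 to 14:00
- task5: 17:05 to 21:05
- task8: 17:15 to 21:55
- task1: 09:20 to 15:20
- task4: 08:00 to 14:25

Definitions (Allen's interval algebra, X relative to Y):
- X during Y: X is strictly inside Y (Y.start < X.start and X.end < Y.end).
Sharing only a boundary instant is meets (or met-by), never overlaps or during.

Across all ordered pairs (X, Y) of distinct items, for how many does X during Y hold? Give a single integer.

7

Checking all 72 ordered pairs for relation 'during'; matching pairs in alphabetical order:
(task2, task1): task2 during task1 ✓
(task2, task4): task2 during task4 ✓
(task6, task1): task6 during task1 ✓
(task6, task4): task6 during task4 ✓
(task6, task7): task6 during task7 ✓
(task9, task1): task9 during task1 ✓
(task9, task4): task9 during task4 ✓
Count: 7.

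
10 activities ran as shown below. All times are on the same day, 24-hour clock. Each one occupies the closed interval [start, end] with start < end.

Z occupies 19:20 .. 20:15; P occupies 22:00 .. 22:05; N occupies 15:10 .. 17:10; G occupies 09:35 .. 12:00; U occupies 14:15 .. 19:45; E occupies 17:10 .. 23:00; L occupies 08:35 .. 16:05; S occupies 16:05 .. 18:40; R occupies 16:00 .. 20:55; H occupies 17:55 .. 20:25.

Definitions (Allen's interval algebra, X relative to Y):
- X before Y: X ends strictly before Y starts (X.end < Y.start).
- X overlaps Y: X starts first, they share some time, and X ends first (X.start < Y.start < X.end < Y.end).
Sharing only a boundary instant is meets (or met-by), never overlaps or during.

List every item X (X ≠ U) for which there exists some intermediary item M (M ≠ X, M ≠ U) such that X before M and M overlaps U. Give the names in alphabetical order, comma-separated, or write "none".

none

Target U = [14:15, 19:45].
Intermediaries M with M overlaps U: L.
Via L — items with X before L: none.
Union: none.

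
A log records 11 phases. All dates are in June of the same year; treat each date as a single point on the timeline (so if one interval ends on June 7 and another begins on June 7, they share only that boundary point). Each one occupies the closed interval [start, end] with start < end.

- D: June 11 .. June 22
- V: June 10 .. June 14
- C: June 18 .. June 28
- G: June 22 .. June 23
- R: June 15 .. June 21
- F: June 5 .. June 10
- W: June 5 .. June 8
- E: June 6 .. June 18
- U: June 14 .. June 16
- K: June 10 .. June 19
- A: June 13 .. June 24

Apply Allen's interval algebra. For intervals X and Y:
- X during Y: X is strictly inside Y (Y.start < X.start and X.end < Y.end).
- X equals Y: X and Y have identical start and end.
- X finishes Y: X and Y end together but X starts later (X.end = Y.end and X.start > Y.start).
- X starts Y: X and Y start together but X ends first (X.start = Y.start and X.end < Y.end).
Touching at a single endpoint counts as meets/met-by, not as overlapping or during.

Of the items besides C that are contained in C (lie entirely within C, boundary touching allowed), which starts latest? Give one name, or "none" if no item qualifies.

Target C = [June 18, June 28].
A [June 13, June 24] → overlaps → excluded.
D [June 11, June 22] → overlaps → excluded.
E [June 6, June 18] → meets → excluded.
F [June 5, June 10] → before → excluded.
G [June 22, June 23] → during → candidate.
K [June 10, June 19] → overlaps → excluded.
R [June 15, June 21] → overlaps → excluded.
U [June 14, June 16] → before → excluded.
V [June 10, June 14] → before → excluded.
W [June 5, June 8] → before → excluded.
Among candidates, latest start is June 22 → G.

G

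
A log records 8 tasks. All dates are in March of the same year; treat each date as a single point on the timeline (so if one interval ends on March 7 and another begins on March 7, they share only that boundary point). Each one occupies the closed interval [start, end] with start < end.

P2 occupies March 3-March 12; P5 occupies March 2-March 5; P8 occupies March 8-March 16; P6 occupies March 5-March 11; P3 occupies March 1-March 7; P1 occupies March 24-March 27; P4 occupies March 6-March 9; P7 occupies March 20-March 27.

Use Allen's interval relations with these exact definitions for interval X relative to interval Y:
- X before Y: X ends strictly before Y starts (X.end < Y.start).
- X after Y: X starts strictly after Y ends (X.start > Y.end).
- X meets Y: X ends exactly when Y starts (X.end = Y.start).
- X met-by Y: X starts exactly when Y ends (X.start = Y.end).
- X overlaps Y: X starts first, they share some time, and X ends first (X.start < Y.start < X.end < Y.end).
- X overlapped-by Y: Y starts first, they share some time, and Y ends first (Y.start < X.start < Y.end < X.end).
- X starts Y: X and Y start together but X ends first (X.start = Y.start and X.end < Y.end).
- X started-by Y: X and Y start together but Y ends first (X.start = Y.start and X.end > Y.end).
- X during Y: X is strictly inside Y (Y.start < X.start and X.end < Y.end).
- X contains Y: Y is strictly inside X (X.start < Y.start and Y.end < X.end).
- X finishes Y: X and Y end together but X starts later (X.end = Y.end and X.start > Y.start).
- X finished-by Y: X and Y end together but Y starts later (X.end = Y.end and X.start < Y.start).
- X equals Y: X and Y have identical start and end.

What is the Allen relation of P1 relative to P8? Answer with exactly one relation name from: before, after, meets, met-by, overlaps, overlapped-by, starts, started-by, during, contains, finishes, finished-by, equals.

after

P1 = [March 24, March 27]; P8 = [March 8, March 16].
Compare endpoints: P1.start > P8.start, P1.start > P8.end, P1.end > P8.start, P1.end > P8.end.
That pattern is 'after'.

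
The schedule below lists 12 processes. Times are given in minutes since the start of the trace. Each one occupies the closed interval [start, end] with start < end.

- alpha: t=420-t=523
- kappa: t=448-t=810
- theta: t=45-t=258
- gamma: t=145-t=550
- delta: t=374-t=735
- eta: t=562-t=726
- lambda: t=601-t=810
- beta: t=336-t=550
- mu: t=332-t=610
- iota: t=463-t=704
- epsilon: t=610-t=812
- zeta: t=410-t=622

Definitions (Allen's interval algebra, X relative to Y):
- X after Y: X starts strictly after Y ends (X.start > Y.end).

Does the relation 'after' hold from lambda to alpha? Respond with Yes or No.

lambda = [t=601, t=810], alpha = [t=420, t=523].
Actual relation of lambda to alpha: after.
Asked whether 'after' holds → Yes.

Yes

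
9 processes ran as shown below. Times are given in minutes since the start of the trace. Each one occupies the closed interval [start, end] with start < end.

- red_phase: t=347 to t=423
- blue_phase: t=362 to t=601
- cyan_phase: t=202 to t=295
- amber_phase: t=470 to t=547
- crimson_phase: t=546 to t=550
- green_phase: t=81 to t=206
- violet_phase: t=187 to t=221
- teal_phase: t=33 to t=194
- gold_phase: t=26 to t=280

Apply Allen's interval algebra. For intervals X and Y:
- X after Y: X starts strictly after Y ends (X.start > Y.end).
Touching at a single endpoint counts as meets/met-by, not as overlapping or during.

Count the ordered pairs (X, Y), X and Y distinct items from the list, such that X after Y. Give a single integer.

23

Checking all 72 ordered pairs for relation 'after'; matching pairs in alphabetical order:
(amber_phase, cyan_phase): amber_phase after cyan_phase ✓
(amber_phase, gold_phase): amber_phase after gold_phase ✓
(amber_phase, green_phase): amber_phase after green_phase ✓
(amber_phase, red_phase): amber_phase after red_phase ✓
(amber_phase, teal_phase): amber_phase after teal_phase ✓
(amber_phase, violet_phase): amber_phase after violet_phase ✓
(blue_phase, cyan_phase): blue_phase after cyan_phase ✓
(blue_phase, gold_phase): blue_phase after gold_phase ✓
(blue_phase, green_phase): blue_phase after green_phase ✓
(blue_phase, teal_phase): blue_phase after teal_phase ✓
(blue_phase, violet_phase): blue_phase after violet_phase ✓
(crimson_phase, cyan_phase): crimson_phase after cyan_phase ✓
(crimson_phase, gold_phase): crimson_phase after gold_phase ✓
(crimson_phase, green_phase): crimson_phase after green_phase ✓
(crimson_phase, red_phase): crimson_phase after red_phase ✓
(crimson_phase, teal_phase): crimson_phase after teal_phase ✓
(crimson_phase, violet_phase): crimson_phase after violet_phase ✓
(cyan_phase, teal_phase): cyan_phase after teal_phase ✓
(red_phase, cyan_phase): red_phase after cyan_phase ✓
(red_phase, gold_phase): red_phase after gold_phase ✓
(red_phase, green_phase): red_phase after green_phase ✓
(red_phase, teal_phase): red_phase after teal_phase ✓
(red_phase, violet_phase): red_phase after violet_phase ✓
Count: 23.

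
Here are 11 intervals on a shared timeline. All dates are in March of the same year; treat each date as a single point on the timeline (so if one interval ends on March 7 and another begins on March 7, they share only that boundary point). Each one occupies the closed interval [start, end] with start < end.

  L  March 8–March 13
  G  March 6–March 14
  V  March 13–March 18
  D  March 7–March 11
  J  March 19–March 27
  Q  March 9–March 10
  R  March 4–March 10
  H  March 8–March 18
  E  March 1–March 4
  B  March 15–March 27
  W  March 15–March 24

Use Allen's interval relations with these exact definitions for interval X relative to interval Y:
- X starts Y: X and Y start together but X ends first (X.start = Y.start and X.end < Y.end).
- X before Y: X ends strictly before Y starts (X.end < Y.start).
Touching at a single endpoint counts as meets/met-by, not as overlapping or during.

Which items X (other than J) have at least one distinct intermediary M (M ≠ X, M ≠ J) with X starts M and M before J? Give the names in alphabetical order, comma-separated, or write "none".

L

Target J = [March 19, March 27].
Intermediaries M with M before J: D, E, G, H, L, Q, R, V.
Via D — items with X starts D: none.
Via E — items with X starts E: none.
Via G — items with X starts G: none.
Via H — items with X starts H: L.
Via L — items with X starts L: none.
Via Q — items with X starts Q: none.
Via R — items with X starts R: none.
Via V — items with X starts V: none.
Union: L.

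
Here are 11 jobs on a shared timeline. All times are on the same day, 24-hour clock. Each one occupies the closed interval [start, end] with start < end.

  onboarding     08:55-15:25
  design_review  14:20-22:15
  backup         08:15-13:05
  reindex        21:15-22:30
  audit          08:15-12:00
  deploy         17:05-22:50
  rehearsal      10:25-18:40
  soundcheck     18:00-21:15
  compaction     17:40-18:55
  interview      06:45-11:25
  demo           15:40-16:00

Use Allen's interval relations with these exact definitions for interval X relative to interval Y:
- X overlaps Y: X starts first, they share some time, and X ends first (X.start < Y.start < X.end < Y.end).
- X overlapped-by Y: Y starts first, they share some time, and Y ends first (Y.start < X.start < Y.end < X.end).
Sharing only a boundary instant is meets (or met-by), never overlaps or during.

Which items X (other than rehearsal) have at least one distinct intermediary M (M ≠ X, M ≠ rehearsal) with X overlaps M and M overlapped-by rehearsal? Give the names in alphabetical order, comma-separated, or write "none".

Target rehearsal = [10:25, 18:40].
Intermediaries M with M overlapped-by rehearsal: compaction, deploy, design_review, soundcheck.
Via compaction — items with X overlaps compaction: none.
Via deploy — items with X overlaps deploy: design_review.
Via design_review — items with X overlaps design_review: onboarding.
Via soundcheck — items with X overlaps soundcheck: compaction.
Union: compaction, design_review, onboarding.

compaction, design_review, onboarding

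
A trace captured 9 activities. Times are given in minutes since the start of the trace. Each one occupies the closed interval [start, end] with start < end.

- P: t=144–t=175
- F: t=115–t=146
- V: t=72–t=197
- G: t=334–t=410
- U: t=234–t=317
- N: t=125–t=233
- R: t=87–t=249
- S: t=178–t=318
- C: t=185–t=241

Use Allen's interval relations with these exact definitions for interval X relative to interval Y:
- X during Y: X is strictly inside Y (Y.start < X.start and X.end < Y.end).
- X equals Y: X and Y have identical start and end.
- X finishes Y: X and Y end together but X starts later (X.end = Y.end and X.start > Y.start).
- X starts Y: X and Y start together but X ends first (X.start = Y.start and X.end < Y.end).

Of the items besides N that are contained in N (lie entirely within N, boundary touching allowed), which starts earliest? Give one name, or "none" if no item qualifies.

P

Target N = [t=125, t=233].
C [t=185, t=241] → overlapped-by → excluded.
F [t=115, t=146] → overlaps → excluded.
G [t=334, t=410] → after → excluded.
P [t=144, t=175] → during → candidate.
R [t=87, t=249] → contains → excluded.
S [t=178, t=318] → overlapped-by → excluded.
U [t=234, t=317] → after → excluded.
V [t=72, t=197] → overlaps → excluded.
Among candidates, earliest start is t=144 → P.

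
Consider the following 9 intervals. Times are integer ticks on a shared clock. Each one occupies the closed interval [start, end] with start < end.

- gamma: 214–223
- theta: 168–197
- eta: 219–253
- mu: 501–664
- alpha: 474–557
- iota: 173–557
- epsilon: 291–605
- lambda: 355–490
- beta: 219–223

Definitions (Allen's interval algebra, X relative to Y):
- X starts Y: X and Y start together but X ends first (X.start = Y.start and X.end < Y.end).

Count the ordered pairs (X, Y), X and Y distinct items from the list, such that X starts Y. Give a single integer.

Checking all 72 ordered pairs for relation 'starts'; matching pairs in alphabetical order:
(beta, eta): beta starts eta ✓
Count: 1.

1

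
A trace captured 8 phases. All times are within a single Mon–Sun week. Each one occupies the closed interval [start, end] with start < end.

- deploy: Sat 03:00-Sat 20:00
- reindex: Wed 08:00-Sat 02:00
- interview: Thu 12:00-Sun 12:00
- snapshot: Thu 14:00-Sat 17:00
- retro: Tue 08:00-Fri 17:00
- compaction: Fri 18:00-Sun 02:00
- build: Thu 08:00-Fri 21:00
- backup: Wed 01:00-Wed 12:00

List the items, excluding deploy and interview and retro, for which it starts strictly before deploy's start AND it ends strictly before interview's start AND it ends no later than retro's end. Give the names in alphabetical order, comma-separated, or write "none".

backup

Conditions: its start is strictly before deploy's start (X.start < Sat 03:00) AND its end is strictly before interview's start (X.end < Thu 12:00) AND its end is no later than retro's end (X.end <= Fri 17:00).
backup: start Wed 01:00 < Sat 03:00? ✓; end Wed 12:00 < Thu 12:00? ✓; end Wed 12:00 <= Fri 17:00? ✓ → yes.
build: start Thu 08:00 < Sat 03:00? ✓; end Fri 21:00 < Thu 12:00? ✗; end Fri 21:00 <= Fri 17:00? ✗ → no.
compaction: start Fri 18:00 < Sat 03:00? ✓; end Sun 02:00 < Thu 12:00? ✗; end Sun 02:00 <= Fri 17:00? ✗ → no.
reindex: start Wed 08:00 < Sat 03:00? ✓; end Sat 02:00 < Thu 12:00? ✗; end Sat 02:00 <= Fri 17:00? ✗ → no.
snapshot: start Thu 14:00 < Sat 03:00? ✓; end Sat 17:00 < Thu 12:00? ✗; end Sat 17:00 <= Fri 17:00? ✗ → no.
Result: backup.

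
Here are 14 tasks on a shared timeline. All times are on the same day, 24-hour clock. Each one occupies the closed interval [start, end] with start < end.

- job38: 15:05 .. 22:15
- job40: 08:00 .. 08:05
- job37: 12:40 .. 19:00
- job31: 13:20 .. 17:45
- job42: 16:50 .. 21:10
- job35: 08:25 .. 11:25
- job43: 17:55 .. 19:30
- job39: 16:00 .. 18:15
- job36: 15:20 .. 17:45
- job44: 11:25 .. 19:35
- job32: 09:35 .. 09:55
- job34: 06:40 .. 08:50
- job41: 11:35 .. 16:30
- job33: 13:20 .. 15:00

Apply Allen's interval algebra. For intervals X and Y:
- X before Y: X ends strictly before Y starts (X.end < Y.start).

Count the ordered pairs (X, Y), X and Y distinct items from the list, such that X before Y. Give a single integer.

Checking all 182 ordered pairs for relation 'before'; matching pairs in alphabetical order:
(job31, job43): job31 before job43 ✓
(job32, job31): job32 before job31 ✓
(job32, job33): job32 before job33 ✓
(job32, job36): job32 before job36 ✓
(job32, job37): job32 before job37 ✓
(job32, job38): job32 before job38 ✓
(job32, job39): job32 before job39 ✓
(job32, job41): job32 before job41 ✓
(job32, job42): job32 before job42 ✓
(job32, job43): job32 before job43 ✓
(job32, job44): job32 before job44 ✓
(job33, job36): job33 before job36 ✓
(job33, job38): job33 before job38 ✓
(job33, job39): job33 before job39 ✓
(job33, job42): job33 before job42 ✓
(job33, job43): job33 before job43 ✓
(job34, job31): job34 before job31 ✓
(job34, job32): job34 before job32 ✓
(job34, job33): job34 before job33 ✓
(job34, job36): job34 before job36 ✓
(job34, job37): job34 before job37 ✓
(job34, job38): job34 before job38 ✓
(job34, job39): job34 before job39 ✓
(job34, job41): job34 before job41 ✓
... plus 27 further pairs not listed.
Count: 51.

51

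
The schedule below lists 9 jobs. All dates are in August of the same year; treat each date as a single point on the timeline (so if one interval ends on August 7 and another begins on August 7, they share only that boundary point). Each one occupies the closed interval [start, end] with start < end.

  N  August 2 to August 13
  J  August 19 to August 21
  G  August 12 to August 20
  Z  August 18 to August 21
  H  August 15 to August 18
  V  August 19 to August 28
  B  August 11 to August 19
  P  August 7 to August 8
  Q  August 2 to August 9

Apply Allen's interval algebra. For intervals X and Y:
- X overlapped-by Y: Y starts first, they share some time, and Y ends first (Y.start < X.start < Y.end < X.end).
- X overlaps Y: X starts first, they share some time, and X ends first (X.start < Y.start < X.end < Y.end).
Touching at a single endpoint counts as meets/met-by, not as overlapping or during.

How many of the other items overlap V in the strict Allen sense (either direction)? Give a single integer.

2

Target V = [August 19, August 28].
B [August 11, August 19] → meets → no.
G [August 12, August 20] → overlaps → counts.
H [August 15, August 18] → before → no.
J [August 19, August 21] → starts → no.
N [August 2, August 13] → before → no.
P [August 7, August 8] → before → no.
Q [August 2, August 9] → before → no.
Z [August 18, August 21] → overlaps → counts.
Total: 2.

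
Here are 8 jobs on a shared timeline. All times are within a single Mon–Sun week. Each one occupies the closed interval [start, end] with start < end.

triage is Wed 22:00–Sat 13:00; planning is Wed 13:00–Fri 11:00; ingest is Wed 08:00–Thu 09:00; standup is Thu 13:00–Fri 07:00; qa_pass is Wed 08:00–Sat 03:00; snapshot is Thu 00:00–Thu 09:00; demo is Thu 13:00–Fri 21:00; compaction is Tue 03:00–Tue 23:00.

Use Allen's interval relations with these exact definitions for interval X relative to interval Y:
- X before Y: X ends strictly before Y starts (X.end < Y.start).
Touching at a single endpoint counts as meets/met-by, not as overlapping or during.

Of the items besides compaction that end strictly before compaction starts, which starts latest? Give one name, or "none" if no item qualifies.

none

Target compaction = [Tue 03:00, Tue 23:00].
demo [Thu 13:00, Fri 21:00] → after → excluded.
ingest [Wed 08:00, Thu 09:00] → after → excluded.
planning [Wed 13:00, Fri 11:00] → after → excluded.
qa_pass [Wed 08:00, Sat 03:00] → after → excluded.
snapshot [Thu 00:00, Thu 09:00] → after → excluded.
standup [Thu 13:00, Fri 07:00] → after → excluded.
triage [Wed 22:00, Sat 13:00] → after → excluded.
No candidates → none.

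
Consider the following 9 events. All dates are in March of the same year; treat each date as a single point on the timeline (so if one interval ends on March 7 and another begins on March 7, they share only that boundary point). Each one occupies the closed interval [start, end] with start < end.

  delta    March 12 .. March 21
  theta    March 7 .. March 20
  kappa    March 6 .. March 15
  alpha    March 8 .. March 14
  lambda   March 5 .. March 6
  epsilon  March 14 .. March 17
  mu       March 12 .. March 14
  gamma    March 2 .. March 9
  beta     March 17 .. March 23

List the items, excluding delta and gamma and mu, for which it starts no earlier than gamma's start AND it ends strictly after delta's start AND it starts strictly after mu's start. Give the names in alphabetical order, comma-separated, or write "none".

beta, epsilon

Conditions: its start is no earlier than gamma's start (X.start >= March 2) AND its end is strictly after delta's start (X.end > March 12) AND its start is strictly after mu's start (X.start > March 12).
alpha: start March 8 >= March 2? ✓; end March 14 > March 12? ✓; start March 8 > March 12? ✗ → no.
beta: start March 17 >= March 2? ✓; end March 23 > March 12? ✓; start March 17 > March 12? ✓ → yes.
epsilon: start March 14 >= March 2? ✓; end March 17 > March 12? ✓; start March 14 > March 12? ✓ → yes.
kappa: start March 6 >= March 2? ✓; end March 15 > March 12? ✓; start March 6 > March 12? ✗ → no.
lambda: start March 5 >= March 2? ✓; end March 6 > March 12? ✗; start March 5 > March 12? ✗ → no.
theta: start March 7 >= March 2? ✓; end March 20 > March 12? ✓; start March 7 > March 12? ✗ → no.
Result: beta, epsilon.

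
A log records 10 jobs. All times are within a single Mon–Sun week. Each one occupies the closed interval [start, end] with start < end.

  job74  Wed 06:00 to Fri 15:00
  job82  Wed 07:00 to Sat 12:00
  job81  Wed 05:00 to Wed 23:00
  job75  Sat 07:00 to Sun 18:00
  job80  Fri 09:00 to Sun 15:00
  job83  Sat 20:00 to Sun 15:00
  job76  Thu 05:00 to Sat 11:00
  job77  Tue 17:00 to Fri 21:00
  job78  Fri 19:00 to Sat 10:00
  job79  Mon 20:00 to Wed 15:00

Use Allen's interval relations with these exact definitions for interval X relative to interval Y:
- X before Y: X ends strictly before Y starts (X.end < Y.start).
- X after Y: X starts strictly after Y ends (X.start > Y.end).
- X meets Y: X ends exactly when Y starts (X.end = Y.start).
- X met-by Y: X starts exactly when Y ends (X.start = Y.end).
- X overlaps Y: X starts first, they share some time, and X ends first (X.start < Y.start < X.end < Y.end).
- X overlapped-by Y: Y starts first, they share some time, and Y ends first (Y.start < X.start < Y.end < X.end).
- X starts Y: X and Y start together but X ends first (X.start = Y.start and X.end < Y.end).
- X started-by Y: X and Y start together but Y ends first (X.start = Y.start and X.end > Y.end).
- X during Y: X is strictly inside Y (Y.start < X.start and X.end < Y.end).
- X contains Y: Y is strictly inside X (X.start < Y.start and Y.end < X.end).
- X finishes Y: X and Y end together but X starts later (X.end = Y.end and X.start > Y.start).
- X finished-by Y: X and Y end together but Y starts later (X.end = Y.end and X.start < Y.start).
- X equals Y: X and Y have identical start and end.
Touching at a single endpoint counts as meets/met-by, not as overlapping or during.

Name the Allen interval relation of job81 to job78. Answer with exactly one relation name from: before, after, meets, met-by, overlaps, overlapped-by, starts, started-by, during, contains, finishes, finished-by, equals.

before

job81 = [Wed 05:00, Wed 23:00]; job78 = [Fri 19:00, Sat 10:00].
Compare endpoints: job81.start < job78.start, job81.start < job78.end, job81.end < job78.start, job81.end < job78.end.
That pattern is 'before'.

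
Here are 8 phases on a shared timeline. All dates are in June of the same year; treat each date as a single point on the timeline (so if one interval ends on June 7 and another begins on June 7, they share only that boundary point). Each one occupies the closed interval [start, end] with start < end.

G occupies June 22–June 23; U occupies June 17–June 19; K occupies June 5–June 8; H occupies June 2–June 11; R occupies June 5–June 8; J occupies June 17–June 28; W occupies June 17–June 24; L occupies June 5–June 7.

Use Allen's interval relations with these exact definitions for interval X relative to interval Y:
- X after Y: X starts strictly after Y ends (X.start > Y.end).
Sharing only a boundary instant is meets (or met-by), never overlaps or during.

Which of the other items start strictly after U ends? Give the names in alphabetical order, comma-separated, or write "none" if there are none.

Target U = [June 17, June 19].
G [June 22, June 23] → after → yes.
H [June 2, June 11] → before → no.
J [June 17, June 28] → started-by → no.
K [June 5, June 8] → before → no.
L [June 5, June 7] → before → no.
R [June 5, June 8] → before → no.
W [June 17, June 24] → started-by → no.
Result: G.

G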